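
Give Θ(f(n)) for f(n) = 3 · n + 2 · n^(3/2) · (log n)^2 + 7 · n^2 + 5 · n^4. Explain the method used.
f(n) ∈ Θ(n^4)

Compare the terms by growth order. For large n, n^a · (log n)^b dominates n^a' · (log n)^b' iff a > a', or (a = a' and b > b'). Ranking the 4 terms shows the dominant one is 5 · n^4. Hence f(n) ∈ Θ(n^4).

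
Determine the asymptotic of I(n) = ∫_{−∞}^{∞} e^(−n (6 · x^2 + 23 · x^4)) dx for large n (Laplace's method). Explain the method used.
I(n) ~ sqrt(π/(6n))

φ(x) = 6 · x^2 + 23 · x^4 has its unique global minimum at x* = 0 (since φ'(x) = 12x + 92x^3 = 0 only at x = 0 for real x with both coefficients positive, and φ → ∞ as |x| → ∞). At x* = 0, φ(0) = 0 and φ''(0) = 12. Laplace's method then gives
  I(n) ~ sqrt(2π / (n · φ''(0))) · e^(−n φ(0)) = sqrt(2π / (12n)) = sqrt(π/(6n)).
The 23 · x^4 term contributes only at subleading order (an O(1/n) relative correction).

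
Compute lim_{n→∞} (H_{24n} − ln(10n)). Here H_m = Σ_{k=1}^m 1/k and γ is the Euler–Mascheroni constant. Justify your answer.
lim = ln(12/5) + γ

By Euler-Maclaurin, H_m = ln m + γ + O(1/m). So
  H_{24n} − ln(10n) = ln(24n) + γ − ln(10n) + O(1/n)
                       = ln(24/10) + γ + O(1/n).
Hence the limit is ln(24/10) + γ (= ln(12/5)).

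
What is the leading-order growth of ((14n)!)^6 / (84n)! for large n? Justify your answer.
((14n)!)^6/(84n)! ~ ((2π·14n)^(5/2) / sqrt(6)) · 6^(−6·14n)  →  0

Write N = 14n. Stirling: N! ~ sqrt(2π N)(N/e)^N and (6N)! ~ sqrt(2π·6N)·(6N/e)^(6N).
  (N!)^6/(6N)! ~ (2π N)^(6/2) (N/e)^(6N) / [sqrt(2π·6N) (6N/e)^(6N)]
     = (2π N)^(6/2) / sqrt(2π·6N) · (N/(6N))^(6N)
     = (2π N)^((6−1)/2) / sqrt(6) · 6^(−6N).
Since 6^6 > 1, the factor 6^(−6N) decays exponentially, so the ratio → 0. Substituting N = 14n gives the stated form.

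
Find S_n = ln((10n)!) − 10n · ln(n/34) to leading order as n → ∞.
S_n ~ 10n · (ln 340 − 1) + O(ln n)

Stirling: ln((10n)!) = 10n ln(10n) − 10n + O(ln n).
  S_n = 10n ln(10n) − 10n − 10n ln(n/34) + O(ln n)
      = 10n ln(10n) − 10n ln n + 10n ln 34 − 10n + O(ln n)
      = 10n ln 10 + 10n ln 34 − 10n + O(ln n)
      = 10n (ln 340 − 1) + O(ln n).
Numerically ln(340) − 1 ≈ 4.8289.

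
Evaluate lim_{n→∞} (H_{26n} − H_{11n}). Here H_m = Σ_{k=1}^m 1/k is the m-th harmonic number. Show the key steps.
lim = ln(26/11)

Euler-Maclaurin gives H_m = ln m + γ + 1/(2m) + O(1/m^2). The γ and O(1/m) terms cancel in the difference:
  H_{26n} − H_{11n} = ln(26n) − ln(11n) + O(1/n) = ln(26/11) + O(1/n).
Hence the limit is ln(26/11).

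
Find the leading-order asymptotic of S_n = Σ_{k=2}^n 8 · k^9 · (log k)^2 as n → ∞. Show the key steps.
S_n ~ 4 · n^10 · (log n)^2 / 5

By integral comparison, S_n = ∫_1^n 8 · x^9 · (log x)^2 dx + O(n^9 · (log n)^2). For the integral, the leading term of ∫_1^n x^9 (log x)^2 dx is n^10/10 · (log n)^2 (by repeated integration by parts; each step lowers the log-exponent and produces a relatively O(1/log n) correction). Hence S_n ~ 4 · n^10 · (log n)^2 / 5.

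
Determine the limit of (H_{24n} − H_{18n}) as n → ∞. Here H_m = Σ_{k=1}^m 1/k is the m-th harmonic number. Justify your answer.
lim = ln(24/18) = ln(4/3)

Euler-Maclaurin gives H_m = ln m + γ + 1/(2m) + O(1/m^2). The γ and O(1/m) terms cancel in the difference:
  H_{24n} − H_{18n} = ln(24n) − ln(18n) + O(1/n) = ln(24/18) + O(1/n).
Hence the limit is ln(24/18) = ln(4/3).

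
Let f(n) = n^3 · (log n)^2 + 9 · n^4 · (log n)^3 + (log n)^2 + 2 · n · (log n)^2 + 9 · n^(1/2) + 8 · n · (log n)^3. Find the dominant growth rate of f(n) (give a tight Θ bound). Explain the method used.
f(n) ∈ Θ(n^4 · (log n)^3)

Compare the terms by growth order. For large n, n^a · (log n)^b dominates n^a' · (log n)^b' iff a > a', or (a = a' and b > b'). Ranking the 6 terms shows the dominant one is 9 · n^4 · (log n)^3. Hence f(n) ∈ Θ(n^4 · (log n)^3).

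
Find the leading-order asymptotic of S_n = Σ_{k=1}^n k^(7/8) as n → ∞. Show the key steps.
S_n ~ (8/15) · n^(15/8)

Integral comparison: Σ_{k=1}^n k^(7/8) = ∫_0^n x^(7/8) dx + O(n^(7/8)). The integral is n^(1 + 7/8) / (1 + 7/8) = n^((7+8)/8) / ((7+8)/8) = (8/15) · n^(15/8).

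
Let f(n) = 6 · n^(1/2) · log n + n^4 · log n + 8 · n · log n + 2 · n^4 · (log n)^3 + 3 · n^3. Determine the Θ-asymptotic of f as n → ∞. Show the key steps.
f(n) ∈ Θ(n^4 · (log n)^3)

Compare the terms by growth order. For large n, n^a · (log n)^b dominates n^a' · (log n)^b' iff a > a', or (a = a' and b > b'). Ranking the 5 terms shows the dominant one is 2 · n^4 · (log n)^3. Hence f(n) ∈ Θ(n^4 · (log n)^3).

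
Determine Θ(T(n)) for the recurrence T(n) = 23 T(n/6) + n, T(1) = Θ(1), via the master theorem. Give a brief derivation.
T(n) = Θ(n^(log_6 23))

Master theorem: compare f(n) = n to n^(log_6 23) where log_6 23 ≈ 1.750. Since 1 < log_6 23, we have f(n) = O(n^(log_6 23 − ε)) for some ε > 0 — Case 1. Hence T(n) = Θ(n^(log_6 23)).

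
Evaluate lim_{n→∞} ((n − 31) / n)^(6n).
lim = e^(−186)

Rewrite as (1 − 31/n)^(6n). By the standard limit (1 + x/n)^n → e^x, we have (1 − 31/n)^n → e^(−31), and raising to the 6th power gives e^(−186).
More precisely, ln[(1 − 31/n)^(6n)] = 6n · ln(1 − 31/n) = 6n · (-31/n + O(1/n^2)) = -186 + O(1/n) → -186.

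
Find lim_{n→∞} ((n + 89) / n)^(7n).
lim = e^623

Rewrite as (1 + 89/n)^(7n). By the standard limit (1 + x/n)^n → e^x, we have (1 + 89/n)^n → e^89, and raising to the 7th power gives e^623.
More precisely, ln[(1 + 89/n)^(7n)] = 7n · ln(1 + 89/n) = 7n · (89/n + O(1/n^2)) = 623 + O(1/n) → 623.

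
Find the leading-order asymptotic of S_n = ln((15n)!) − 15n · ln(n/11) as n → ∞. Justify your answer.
S_n ~ 15n · (ln 165 − 1) + O(ln n)

Stirling: ln((15n)!) = 15n ln(15n) − 15n + O(ln n).
  S_n = 15n ln(15n) − 15n − 15n ln(n/11) + O(ln n)
      = 15n ln(15n) − 15n ln n + 15n ln 11 − 15n + O(ln n)
      = 15n ln 15 + 15n ln 11 − 15n + O(ln n)
      = 15n (ln 165 − 1) + O(ln n).
Numerically ln(165) − 1 ≈ 4.1059.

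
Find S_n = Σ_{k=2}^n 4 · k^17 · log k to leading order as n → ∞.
S_n ~ 2 · n^18 log n / 9 − n^18 / 81

By integral comparison, S_n = ∫_1^n 4 · x^17 · log x dx + O(n^17 · log n). For the integral, ∫ x^17 log x dx = n^18 log n / 18 − n^18/324 (integration by parts). Hence S_n ~ 2 · n^18 log n / 9 − n^18 / 81.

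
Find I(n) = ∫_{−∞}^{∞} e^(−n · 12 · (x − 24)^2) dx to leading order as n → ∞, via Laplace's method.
I(n) = sqrt(π/(12n))

Here φ(x) = 12 · (x − 24)^2 has its unique minimum at x* = 24 with φ(x*) = 0 and φ''(x*) = 24. Laplace's method gives
  I(n) ~ e^(−n φ(x*)) · sqrt(2π / (n · φ''(x*))) = sqrt(2π / (24n)) = sqrt(π/(12n)).
This is exact: substituting u = (x − 24)·sqrt(12n) gives I(n) = (1/sqrt(12n)) ∫_{−∞}^{∞} e^(−u^2) du = sqrt(π/(12n)).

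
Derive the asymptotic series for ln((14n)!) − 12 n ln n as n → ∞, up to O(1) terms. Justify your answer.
ln((14n)!) − 12 n ln n = 2 n ln n + 14(ln 14 − 1) n + (1/2) ln(2π·14n) + O(1/n)

Stirling: ln((14n)!) = 14n ln(14n) − 14n + (1/2) ln(2π·14n) + O(1/n).
Expand 14n ln(14n) = 14n (ln n + ln 14) = 14n ln n + 14n ln 14.
Subtract 12n ln n: leading term is (14 − 12) n ln n = 2 n ln n. The next term is 14n ln 14 − 14n = 14(ln 14 − 1) n. Then the (1/2) ln(2π·14n) correction.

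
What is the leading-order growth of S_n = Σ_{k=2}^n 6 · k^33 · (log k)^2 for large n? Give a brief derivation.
S_n ~ 3 · n^34 · (log n)^2 / 17

By integral comparison, S_n = ∫_1^n 6 · x^33 · (log x)^2 dx + O(n^33 · (log n)^2). For the integral, the leading term of ∫_1^n x^33 (log x)^2 dx is n^34/34 · (log n)^2 (by repeated integration by parts; each step lowers the log-exponent and produces a relatively O(1/log n) correction). Hence S_n ~ 3 · n^34 · (log n)^2 / 17.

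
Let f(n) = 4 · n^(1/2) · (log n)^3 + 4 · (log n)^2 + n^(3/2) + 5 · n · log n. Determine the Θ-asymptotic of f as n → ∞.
f(n) ∈ Θ(n^(3/2))

Compare the terms by growth order. For large n, n^a · (log n)^b dominates n^a' · (log n)^b' iff a > a', or (a = a' and b > b'). Ranking the 4 terms shows the dominant one is n^(3/2). Hence f(n) ∈ Θ(n^(3/2)).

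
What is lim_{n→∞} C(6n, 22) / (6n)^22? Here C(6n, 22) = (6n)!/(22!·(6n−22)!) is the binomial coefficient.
lim = 1/22! = 1/1124000727777607680000

With N = 6n → ∞: C(N, 22) / N^22 = [N(N−1)…(N−21)] / (22! · N^22) = (1/22!) · 1 · (1 − 1/(6n)) · … · (1 − 21/(6n)). Each factor → 1 as N → ∞, so the limit is 1/22! = 1/1124000727777607680000.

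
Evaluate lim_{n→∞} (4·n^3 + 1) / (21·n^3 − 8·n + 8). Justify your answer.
lim = 4/21

For large n the leading n^3 terms dominate both numerator and denominator. Dividing top and bottom by n^3, every other term tends to 0, leaving 4/21.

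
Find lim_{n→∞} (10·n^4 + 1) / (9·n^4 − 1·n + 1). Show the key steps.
lim = 10/9

For large n the leading n^4 terms dominate both numerator and denominator. Dividing top and bottom by n^4, every other term tends to 0, leaving 10/9.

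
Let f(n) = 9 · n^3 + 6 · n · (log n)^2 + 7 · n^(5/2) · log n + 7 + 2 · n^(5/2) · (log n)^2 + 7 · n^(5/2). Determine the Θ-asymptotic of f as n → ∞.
f(n) ∈ Θ(n^3)

Compare the terms by growth order. For large n, n^a · (log n)^b dominates n^a' · (log n)^b' iff a > a', or (a = a' and b > b'). Ranking the 6 terms shows the dominant one is 9 · n^3. Hence f(n) ∈ Θ(n^3).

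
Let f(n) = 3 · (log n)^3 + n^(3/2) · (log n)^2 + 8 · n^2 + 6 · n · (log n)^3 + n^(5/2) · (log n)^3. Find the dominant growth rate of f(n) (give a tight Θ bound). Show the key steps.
f(n) ∈ Θ(n^(5/2) · (log n)^3)

Compare the terms by growth order. For large n, n^a · (log n)^b dominates n^a' · (log n)^b' iff a > a', or (a = a' and b > b'). Ranking the 5 terms shows the dominant one is n^(5/2) · (log n)^3. Hence f(n) ∈ Θ(n^(5/2) · (log n)^3).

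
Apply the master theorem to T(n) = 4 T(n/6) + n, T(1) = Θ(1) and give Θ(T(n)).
T(n) = Θ(n)

log_6 4 ≈ 0.774. f(n) = n dominates n^(log_6 4) since 1 > 0.774, and the regularity condition a·f(n/b) = 4·(n/6)^1 = (4/6)·n ≤ c·f(n) holds with c = 4/6 ≈ 0.667 < 1. So this is Case 3: T(n) = Θ(f(n)) = Θ(n).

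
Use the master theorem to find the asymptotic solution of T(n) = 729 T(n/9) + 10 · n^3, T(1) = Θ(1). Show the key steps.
T(n) = Θ(n^3 log n)

log_9 729 = 3, and f(n) = 10 · n^3 = Θ(n^(log_9 729)). This is Case 2 of the master theorem: T(n) = Θ(f(n) · log n) = Θ(n^3 log n).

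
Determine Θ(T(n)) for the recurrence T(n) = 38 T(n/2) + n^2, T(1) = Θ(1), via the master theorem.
T(n) = Θ(n^(log_2 38))

Master theorem: compare f(n) = n^2 to n^(log_2 38) where log_2 38 ≈ 5.248. Since 2 < log_2 38, we have f(n) = O(n^(log_2 38 − ε)) for some ε > 0 — Case 1. Hence T(n) = Θ(n^(log_2 38)).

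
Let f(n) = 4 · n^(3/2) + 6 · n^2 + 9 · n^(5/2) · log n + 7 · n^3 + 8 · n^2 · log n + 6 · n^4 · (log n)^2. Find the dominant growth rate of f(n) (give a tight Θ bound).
f(n) ∈ Θ(n^4 · (log n)^2)

Compare the terms by growth order. For large n, n^a · (log n)^b dominates n^a' · (log n)^b' iff a > a', or (a = a' and b > b'). Ranking the 6 terms shows the dominant one is 6 · n^4 · (log n)^2. Hence f(n) ∈ Θ(n^4 · (log n)^2).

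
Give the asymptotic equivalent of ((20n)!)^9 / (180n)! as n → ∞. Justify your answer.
((20n)!)^9/(180n)! ~ ((2π·20n)^(8/2) / 3) · 9^(−9·20n)  →  0

Write N = 20n. Stirling: N! ~ sqrt(2π N)(N/e)^N and (9N)! ~ sqrt(2π·9N)·(9N/e)^(9N).
  (N!)^9/(9N)! ~ (2π N)^(9/2) (N/e)^(9N) / [sqrt(2π·9N) (9N/e)^(9N)]
     = (2π N)^(9/2) / sqrt(2π·9N) · (N/(9N))^(9N)
     = (2π N)^((9−1)/2) / 3 · 9^(−9N).
Since 9^9 > 1, the factor 9^(−9N) decays exponentially, so the ratio → 0. Substituting N = 20n gives the stated form.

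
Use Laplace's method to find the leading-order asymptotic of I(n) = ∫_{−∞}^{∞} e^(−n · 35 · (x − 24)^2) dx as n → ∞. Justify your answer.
I(n) = sqrt(π/(35n))

Here φ(x) = 35 · (x − 24)^2 has its unique minimum at x* = 24 with φ(x*) = 0 and φ''(x*) = 70. Laplace's method gives
  I(n) ~ e^(−n φ(x*)) · sqrt(2π / (n · φ''(x*))) = sqrt(2π / (70n)) = sqrt(π/(35n)).
This is exact: substituting u = (x − 24)·sqrt(35n) gives I(n) = (1/sqrt(35n)) ∫_{−∞}^{∞} e^(−u^2) du = sqrt(π/(35n)).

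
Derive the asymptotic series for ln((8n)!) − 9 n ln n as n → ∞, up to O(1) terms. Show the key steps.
ln((8n)!) − 9 n ln n = −n ln n + 8(ln 8 − 1) n + (1/2) ln(2π·8n) + O(1/n)

Stirling: ln((8n)!) = 8n ln(8n) − 8n + (1/2) ln(2π·8n) + O(1/n).
Expand 8n ln(8n) = 8n (ln n + ln 8) = 8n ln n + 8n ln 8.
Subtract 9n ln n: leading term is (8 − 9) n ln n = −n ln n. The next term is 8n ln 8 − 8n = 8(ln 8 − 1) n. Then the (1/2) ln(2π·8n) correction.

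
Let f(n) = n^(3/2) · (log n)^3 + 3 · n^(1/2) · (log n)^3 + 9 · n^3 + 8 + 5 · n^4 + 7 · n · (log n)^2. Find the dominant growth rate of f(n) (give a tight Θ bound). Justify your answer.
f(n) ∈ Θ(n^4)

Compare the terms by growth order. For large n, n^a · (log n)^b dominates n^a' · (log n)^b' iff a > a', or (a = a' and b > b'). Ranking the 6 terms shows the dominant one is 5 · n^4. Hence f(n) ∈ Θ(n^4).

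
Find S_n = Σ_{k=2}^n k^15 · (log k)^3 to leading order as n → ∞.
S_n ~ n^16 · (log n)^3 / 16

By integral comparison, S_n = ∫_1^n x^15 · (log x)^3 dx + O(n^15 · (log n)^3). For the integral, the leading term of ∫_1^n x^15 (log x)^3 dx is n^16/16 · (log n)^3 (by repeated integration by parts; each step lowers the log-exponent and produces a relatively O(1/log n) correction). Hence S_n ~ n^16 · (log n)^3 / 16.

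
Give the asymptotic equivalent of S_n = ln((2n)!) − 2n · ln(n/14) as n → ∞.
S_n ~ 2n · (ln 28 − 1) + O(ln n)

Stirling: ln((2n)!) = 2n ln(2n) − 2n + O(ln n).
  S_n = 2n ln(2n) − 2n − 2n ln(n/14) + O(ln n)
      = 2n ln(2n) − 2n ln n + 2n ln 14 − 2n + O(ln n)
      = 2n ln 2 + 2n ln 14 − 2n + O(ln n)
      = 2n (ln 28 − 1) + O(ln n).
Numerically ln(28) − 1 ≈ 2.3322.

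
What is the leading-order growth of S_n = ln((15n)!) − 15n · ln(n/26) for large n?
S_n ~ 15n · (ln 390 − 1) + O(ln n)

Stirling: ln((15n)!) = 15n ln(15n) − 15n + O(ln n).
  S_n = 15n ln(15n) − 15n − 15n ln(n/26) + O(ln n)
      = 15n ln(15n) − 15n ln n + 15n ln 26 − 15n + O(ln n)
      = 15n ln 15 + 15n ln 26 − 15n + O(ln n)
      = 15n (ln 390 − 1) + O(ln n).
Numerically ln(390) − 1 ≈ 4.9661.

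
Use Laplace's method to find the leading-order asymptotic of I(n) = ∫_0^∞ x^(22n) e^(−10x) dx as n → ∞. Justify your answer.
I(n) ~ (sqrt(2π·22n) / 10) · (22n/(10e))^(22n)

Write the integrand as exp(22n ln x − 10x) and set f(x) = 22n ln x − 10x. Then f'(x) = 22n/x − 10 = 0 at x* = 22n/10, and f''(x*) = −22n/x*^2 = −10^2/(22n). Laplace's method (interior maximum) gives
  I(n) ~ e^(f(x*)) · sqrt(2π / |f''(x*)|)
        = exp(22n ln(22n/10) − 22n) · sqrt(2π · 22n / 10^2)
        = (22n/10)^(22n) e^(−22n) · sqrt(2π·22n) / 10
        = (sqrt(2π·22n) / 10) · (22n/(10e))^(22n).
This matches Γ(22n+1)/10^(22n+1) with Stirling applied to Γ.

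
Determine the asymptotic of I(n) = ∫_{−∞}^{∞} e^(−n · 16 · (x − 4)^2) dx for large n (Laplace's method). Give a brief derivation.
I(n) = sqrt(π/(16n))

Here φ(x) = 16 · (x − 4)^2 has its unique minimum at x* = 4 with φ(x*) = 0 and φ''(x*) = 32. Laplace's method gives
  I(n) ~ e^(−n φ(x*)) · sqrt(2π / (n · φ''(x*))) = sqrt(2π / (32n)) = sqrt(π/(16n)).
This is exact: substituting u = (x − 4)·sqrt(16n) gives I(n) = (1/sqrt(16n)) ∫_{−∞}^{∞} e^(−u^2) du = sqrt(π/(16n)).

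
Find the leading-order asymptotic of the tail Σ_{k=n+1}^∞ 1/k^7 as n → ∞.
Σ_{k>n} 1/k^7 ~ 1/(6 · n^6)

Compare to the integral: ∫_{n}^∞ x^(−7) dx = [−x^(−6)/6]_{n}^∞ = 1/((7−1)·n^6). Euler-Maclaurin then gives
  Σ_{k>n} 1/k^7 = ∫_{n}^∞ dx/x^7 − 1/(2·n^7) + O(1/n^8).
(Equivalently this is ζ(7) − Σ_{k≤n} 1/k^7.)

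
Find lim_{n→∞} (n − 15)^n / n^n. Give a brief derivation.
lim = e^(−15)

Rewrite as (1 − 15/n)^(n). By the standard limit (1 + x/n)^n → e^x, we have (1 − 15/n)^n → e^(−15), and raising to the 1st power gives e^(−15).
More precisely, ln[(1 − 15/n)^(n)] = n · ln(1 − 15/n) = n · (-15/n + O(1/n^2)) = -15 + O(1/n) → -15.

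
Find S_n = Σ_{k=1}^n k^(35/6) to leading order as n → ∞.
S_n ~ (6/41) · n^(41/6)

Integral comparison: Σ_{k=1}^n k^(35/6) = ∫_0^n x^(35/6) dx + O(n^(35/6)). The integral is n^(1 + 35/6) / (1 + 35/6) = n^((35+6)/6) / ((35+6)/6) = (6/41) · n^(41/6).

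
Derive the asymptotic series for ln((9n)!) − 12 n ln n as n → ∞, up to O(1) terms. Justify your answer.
ln((9n)!) − 12 n ln n = −3 n ln n + 9(ln 9 − 1) n + (1/2) ln(2π·9n) + O(1/n)

Stirling: ln((9n)!) = 9n ln(9n) − 9n + (1/2) ln(2π·9n) + O(1/n).
Expand 9n ln(9n) = 9n (ln n + ln 9) = 9n ln n + 9n ln 9.
Subtract 12n ln n: leading term is (9 − 12) n ln n = −3 n ln n. The next term is 9n ln 9 − 9n = 9(ln 9 − 1) n. Then the (1/2) ln(2π·9n) correction.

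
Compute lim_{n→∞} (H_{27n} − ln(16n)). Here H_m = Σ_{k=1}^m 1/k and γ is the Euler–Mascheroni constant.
lim = ln(27/16) + γ

By Euler-Maclaurin, H_m = ln m + γ + O(1/m). So
  H_{27n} − ln(16n) = ln(27n) + γ − ln(16n) + O(1/n)
                       = ln(27/16) + γ + O(1/n).
Hence the limit is ln(27/16) + γ.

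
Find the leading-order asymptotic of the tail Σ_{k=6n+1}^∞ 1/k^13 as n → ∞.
Σ_{k>6n} 1/k^13 ~ 1/(12 · (6n)^12)

Compare to the integral: ∫_{6n}^∞ x^(−13) dx = [−x^(−12)/12]_{6n}^∞ = 1/((13−1)·(6n)^12). Euler-Maclaurin then gives
  Σ_{k>6n} 1/k^13 = ∫_{6n}^∞ dx/x^13 − 1/(2·(6n)^13) + O(1/(6n)^14).
(Equivalently this is ζ(13) − Σ_{k≤6n} 1/k^13.)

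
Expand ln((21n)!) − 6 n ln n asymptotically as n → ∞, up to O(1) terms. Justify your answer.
ln((21n)!) − 6 n ln n = 15 n ln n + 21(ln 21 − 1) n + (1/2) ln(2π·21n) + O(1/n)

Stirling: ln((21n)!) = 21n ln(21n) − 21n + (1/2) ln(2π·21n) + O(1/n).
Expand 21n ln(21n) = 21n (ln n + ln 21) = 21n ln n + 21n ln 21.
Subtract 6n ln n: leading term is (21 − 6) n ln n = 15 n ln n. The next term is 21n ln 21 − 21n = 21(ln 21 − 1) n. Then the (1/2) ln(2π·21n) correction.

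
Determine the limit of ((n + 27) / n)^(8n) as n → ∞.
lim = e^216

Rewrite as (1 + 27/n)^(8n). By the standard limit (1 + x/n)^n → e^x, we have (1 + 27/n)^n → e^27, and raising to the 8th power gives e^216.
More precisely, ln[(1 + 27/n)^(8n)] = 8n · ln(1 + 27/n) = 8n · (27/n + O(1/n^2)) = 216 + O(1/n) → 216.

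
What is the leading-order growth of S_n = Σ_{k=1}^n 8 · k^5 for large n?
S_n ~ 4 · n^6 / 3

By integral comparison (Euler-Maclaurin), Σ_{k=1}^n 8 · k^5 = 8 · ∫_0^n x^5 dx + O(n^5) = 8 · n^6/6 = 4 · n^6 / 3 + O(n^5). (Equivalently, Faulhaber's formula gives the same leading term.)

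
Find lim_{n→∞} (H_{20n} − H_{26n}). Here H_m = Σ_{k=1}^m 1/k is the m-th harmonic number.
lim = ln(20/26) = ln(10/13)

Euler-Maclaurin gives H_m = ln m + γ + 1/(2m) + O(1/m^2). The γ and O(1/m) terms cancel in the difference:
  H_{20n} − H_{26n} = ln(20n) − ln(26n) + O(1/n) = ln(20/26) + O(1/n).
Hence the limit is ln(20/26) = ln(10/13).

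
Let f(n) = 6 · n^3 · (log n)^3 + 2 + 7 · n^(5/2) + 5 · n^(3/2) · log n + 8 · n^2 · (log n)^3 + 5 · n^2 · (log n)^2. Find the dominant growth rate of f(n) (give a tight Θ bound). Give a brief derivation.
f(n) ∈ Θ(n^3 · (log n)^3)

Compare the terms by growth order. For large n, n^a · (log n)^b dominates n^a' · (log n)^b' iff a > a', or (a = a' and b > b'). Ranking the 6 terms shows the dominant one is 6 · n^3 · (log n)^3. Hence f(n) ∈ Θ(n^3 · (log n)^3).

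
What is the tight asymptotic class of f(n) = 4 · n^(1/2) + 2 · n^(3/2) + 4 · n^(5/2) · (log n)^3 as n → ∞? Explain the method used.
f(n) ∈ Θ(n^(5/2) · (log n)^3)

Compare the terms by growth order. For large n, n^a · (log n)^b dominates n^a' · (log n)^b' iff a > a', or (a = a' and b > b'). Ranking the 3 terms shows the dominant one is 4 · n^(5/2) · (log n)^3. Hence f(n) ∈ Θ(n^(5/2) · (log n)^3).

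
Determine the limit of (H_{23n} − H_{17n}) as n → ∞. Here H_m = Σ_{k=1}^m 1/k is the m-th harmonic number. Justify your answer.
lim = ln(23/17)

Euler-Maclaurin gives H_m = ln m + γ + 1/(2m) + O(1/m^2). The γ and O(1/m) terms cancel in the difference:
  H_{23n} − H_{17n} = ln(23n) − ln(17n) + O(1/n) = ln(23/17) + O(1/n).
Hence the limit is ln(23/17).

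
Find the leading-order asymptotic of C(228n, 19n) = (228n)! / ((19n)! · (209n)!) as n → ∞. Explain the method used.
C(228n, 19n) ~ (8916100448256/285311670611)^(19n) · sqrt(6/(11π·19n))

Write N = 19n. Apply Stirling to each factorial:
  (12N)! ~ sqrt(2π·12N) · (12N/e)^(12N),
  N! ~ sqrt(2π N) · (N/e)^N,
  (11N)! ~ sqrt(2π·11N) · (11N/e)^(11N).
The exponential factors combine to (12N)^(12N) / (N^N · (11N)^(11N)) = 12^(12N)/11^(11N) = (12^12/11^11)^N = (8916100448256/285311670611)^N.
The square-root prefactors combine to sqrt(2π·12N) / (sqrt(2π N)·sqrt(2π·11N)) = sqrt(12 / (2π·11·N)) = sqrt(6/(11π·19n)).
Substituting N = 19n: C(228n, 19n) ~ (8916100448256/285311670611)^(19n) · sqrt(6/(11π·19n)).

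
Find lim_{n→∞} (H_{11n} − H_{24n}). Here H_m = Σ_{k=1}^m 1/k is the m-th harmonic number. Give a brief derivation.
lim = ln(11/24)

Euler-Maclaurin gives H_m = ln m + γ + 1/(2m) + O(1/m^2). The γ and O(1/m) terms cancel in the difference:
  H_{11n} − H_{24n} = ln(11n) − ln(24n) + O(1/n) = ln(11/24) + O(1/n).
Hence the limit is ln(11/24).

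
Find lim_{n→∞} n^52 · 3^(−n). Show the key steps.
lim = 0

Exponentials with base > 1 dominate every fixed polynomial: for any fixed c, n^c / 3^n → 0 as n → ∞ (e.g. by the ratio test, or by writing 3^n = e^(n ln 3) and noting e^(n ln 3) / n^c → ∞). Hence n^52 · 3^(−n) = n^52 / 3^n → 0.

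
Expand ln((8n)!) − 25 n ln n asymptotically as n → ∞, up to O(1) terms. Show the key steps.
ln((8n)!) − 25 n ln n = −17 n ln n + 8(ln 8 − 1) n + (1/2) ln(2π·8n) + O(1/n)

Stirling: ln((8n)!) = 8n ln(8n) − 8n + (1/2) ln(2π·8n) + O(1/n).
Expand 8n ln(8n) = 8n (ln n + ln 8) = 8n ln n + 8n ln 8.
Subtract 25n ln n: leading term is (8 − 25) n ln n = −17 n ln n. The next term is 8n ln 8 − 8n = 8(ln 8 − 1) n. Then the (1/2) ln(2π·8n) correction.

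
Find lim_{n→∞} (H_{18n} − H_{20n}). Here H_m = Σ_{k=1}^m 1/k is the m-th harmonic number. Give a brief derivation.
lim = ln(18/20) = ln(9/10)

Euler-Maclaurin gives H_m = ln m + γ + 1/(2m) + O(1/m^2). The γ and O(1/m) terms cancel in the difference:
  H_{18n} − H_{20n} = ln(18n) − ln(20n) + O(1/n) = ln(18/20) + O(1/n).
Hence the limit is ln(18/20) = ln(9/10).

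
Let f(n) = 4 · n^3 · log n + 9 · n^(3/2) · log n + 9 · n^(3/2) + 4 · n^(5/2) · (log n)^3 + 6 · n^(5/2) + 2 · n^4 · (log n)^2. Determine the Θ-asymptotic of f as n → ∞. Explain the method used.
f(n) ∈ Θ(n^4 · (log n)^2)

Compare the terms by growth order. For large n, n^a · (log n)^b dominates n^a' · (log n)^b' iff a > a', or (a = a' and b > b'). Ranking the 6 terms shows the dominant one is 2 · n^4 · (log n)^2. Hence f(n) ∈ Θ(n^4 · (log n)^2).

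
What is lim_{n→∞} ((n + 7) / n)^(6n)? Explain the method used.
lim = e^42

Rewrite as (1 + 7/n)^(6n). By the standard limit (1 + x/n)^n → e^x, we have (1 + 7/n)^n → e^7, and raising to the 6th power gives e^42.
More precisely, ln[(1 + 7/n)^(6n)] = 6n · ln(1 + 7/n) = 6n · (7/n + O(1/n^2)) = 42 + O(1/n) → 42.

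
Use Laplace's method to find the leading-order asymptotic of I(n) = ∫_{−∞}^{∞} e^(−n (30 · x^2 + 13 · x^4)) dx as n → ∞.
I(n) ~ sqrt(π/(30n))

φ(x) = 30 · x^2 + 13 · x^4 has its unique global minimum at x* = 0 (since φ'(x) = 60x + 52x^3 = 0 only at x = 0 for real x with both coefficients positive, and φ → ∞ as |x| → ∞). At x* = 0, φ(0) = 0 and φ''(0) = 60. Laplace's method then gives
  I(n) ~ sqrt(2π / (n · φ''(0))) · e^(−n φ(0)) = sqrt(2π / (60n)) = sqrt(π/(30n)).
The 13 · x^4 term contributes only at subleading order (an O(1/n) relative correction).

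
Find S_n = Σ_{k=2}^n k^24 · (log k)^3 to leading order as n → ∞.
S_n ~ n^25 · (log n)^3 / 25

By integral comparison, S_n = ∫_1^n x^24 · (log x)^3 dx + O(n^24 · (log n)^3). For the integral, the leading term of ∫_1^n x^24 (log x)^3 dx is n^25/25 · (log n)^3 (by repeated integration by parts; each step lowers the log-exponent and produces a relatively O(1/log n) correction). Hence S_n ~ n^25 · (log n)^3 / 25.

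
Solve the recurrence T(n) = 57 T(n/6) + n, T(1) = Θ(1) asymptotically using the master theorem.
T(n) = Θ(n^(log_6 57))

Master theorem: compare f(n) = n to n^(log_6 57) where log_6 57 ≈ 2.256. Since 1 < log_6 57, we have f(n) = O(n^(log_6 57 − ε)) for some ε > 0 — Case 1. Hence T(n) = Θ(n^(log_6 57)).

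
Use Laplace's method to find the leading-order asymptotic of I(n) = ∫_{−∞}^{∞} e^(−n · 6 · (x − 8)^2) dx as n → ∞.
I(n) = sqrt(π/(6n))

Here φ(x) = 6 · (x − 8)^2 has its unique minimum at x* = 8 with φ(x*) = 0 and φ''(x*) = 12. Laplace's method gives
  I(n) ~ e^(−n φ(x*)) · sqrt(2π / (n · φ''(x*))) = sqrt(2π / (12n)) = sqrt(π/(6n)).
This is exact: substituting u = (x − 8)·sqrt(6n) gives I(n) = (1/sqrt(6n)) ∫_{−∞}^{∞} e^(−u^2) du = sqrt(π/(6n)).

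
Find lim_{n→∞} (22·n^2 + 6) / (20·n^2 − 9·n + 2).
lim = 22/20 = 11/10

For large n the leading n^2 terms dominate both numerator and denominator. Dividing top and bottom by n^2, every other term tends to 0, leaving 22/20 = 11/10.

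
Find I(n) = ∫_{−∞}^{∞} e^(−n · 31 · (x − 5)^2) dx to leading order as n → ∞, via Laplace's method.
I(n) = sqrt(π/(31n))

Here φ(x) = 31 · (x − 5)^2 has its unique minimum at x* = 5 with φ(x*) = 0 and φ''(x*) = 62. Laplace's method gives
  I(n) ~ e^(−n φ(x*)) · sqrt(2π / (n · φ''(x*))) = sqrt(2π / (62n)) = sqrt(π/(31n)).
This is exact: substituting u = (x − 5)·sqrt(31n) gives I(n) = (1/sqrt(31n)) ∫_{−∞}^{∞} e^(−u^2) du = sqrt(π/(31n)).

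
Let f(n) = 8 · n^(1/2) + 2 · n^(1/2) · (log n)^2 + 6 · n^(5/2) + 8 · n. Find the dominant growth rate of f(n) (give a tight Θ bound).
f(n) ∈ Θ(n^(5/2))

Compare the terms by growth order. For large n, n^a · (log n)^b dominates n^a' · (log n)^b' iff a > a', or (a = a' and b > b'). Ranking the 4 terms shows the dominant one is 6 · n^(5/2). Hence f(n) ∈ Θ(n^(5/2)).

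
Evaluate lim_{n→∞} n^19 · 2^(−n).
lim = 0

Exponentials with base > 1 dominate every fixed polynomial: for any fixed c, n^c / 2^n → 0 as n → ∞ (e.g. by the ratio test, or by writing 2^n = e^(n ln 2) and noting e^(n ln 2) / n^c → ∞). Hence n^19 · 2^(−n) = n^19 / 2^n → 0.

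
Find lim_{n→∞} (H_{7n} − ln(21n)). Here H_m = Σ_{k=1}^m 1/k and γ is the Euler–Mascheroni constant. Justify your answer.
lim = −ln 3 + γ

By Euler-Maclaurin, H_m = ln m + γ + O(1/m). So
  H_{7n} − ln(21n) = ln(7n) + γ − ln(21n) + O(1/n)
                       = ln(7/21) + γ + O(1/n).
Hence the limit is ln(7/21) + γ (= −ln 3).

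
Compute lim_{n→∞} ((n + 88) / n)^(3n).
lim = e^264

Rewrite as (1 + 88/n)^(3n). By the standard limit (1 + x/n)^n → e^x, we have (1 + 88/n)^n → e^88, and raising to the 3rd power gives e^264.
More precisely, ln[(1 + 88/n)^(3n)] = 3n · ln(1 + 88/n) = 3n · (88/n + O(1/n^2)) = 264 + O(1/n) → 264.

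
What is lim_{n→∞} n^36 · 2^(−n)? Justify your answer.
lim = 0

Exponentials with base > 1 dominate every fixed polynomial: for any fixed c, n^c / 2^n → 0 as n → ∞ (e.g. by the ratio test, or by writing 2^n = e^(n ln 2) and noting e^(n ln 2) / n^c → ∞). Hence n^36 · 2^(−n) = n^36 / 2^n → 0.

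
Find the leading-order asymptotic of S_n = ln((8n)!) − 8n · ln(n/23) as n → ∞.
S_n ~ 8n · (ln 184 − 1) + O(ln n)

Stirling: ln((8n)!) = 8n ln(8n) − 8n + O(ln n).
  S_n = 8n ln(8n) − 8n − 8n ln(n/23) + O(ln n)
      = 8n ln(8n) − 8n ln n + 8n ln 23 − 8n + O(ln n)
      = 8n ln 8 + 8n ln 23 − 8n + O(ln n)
      = 8n (ln 184 − 1) + O(ln n).
Numerically ln(184) − 1 ≈ 4.2149.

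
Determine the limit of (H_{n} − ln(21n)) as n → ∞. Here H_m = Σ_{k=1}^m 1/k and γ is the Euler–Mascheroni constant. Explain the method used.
lim = −ln 21 + γ

By Euler-Maclaurin, H_m = ln m + γ + O(1/m). So
  H_{n} − ln(21n) = ln(n) + γ − ln(21n) + O(1/n)
                       = ln(1/21) + γ + O(1/n).
Hence the limit is ln(1/21) + γ.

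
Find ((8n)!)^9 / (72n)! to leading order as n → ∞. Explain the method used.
((8n)!)^9/(72n)! ~ ((2π·8n)^(8/2) / 3) · 9^(−9·8n)  →  0

Write N = 8n. Stirling: N! ~ sqrt(2π N)(N/e)^N and (9N)! ~ sqrt(2π·9N)·(9N/e)^(9N).
  (N!)^9/(9N)! ~ (2π N)^(9/2) (N/e)^(9N) / [sqrt(2π·9N) (9N/e)^(9N)]
     = (2π N)^(9/2) / sqrt(2π·9N) · (N/(9N))^(9N)
     = (2π N)^((9−1)/2) / 3 · 9^(−9N).
Since 9^9 > 1, the factor 9^(−9N) decays exponentially, so the ratio → 0. Substituting N = 8n gives the stated form.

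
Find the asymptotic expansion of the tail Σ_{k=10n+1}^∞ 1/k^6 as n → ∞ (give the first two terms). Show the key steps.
Σ_{k>10n} 1/k^6 = 1/(5 · (10n)^5) − 1/(2 · (10n)^6) + O(1/(10n)^7)

Compare to the integral: ∫_{10n}^∞ x^(−6) dx = [−x^(−5)/5]_{10n}^∞ = 1/((6−1)·(10n)^5). The Euler-Maclaurin correction adds −f(10n)/2 = −1/(2·(10n)^6). Euler-Maclaurin then gives
  Σ_{k>10n} 1/k^6 = ∫_{10n}^∞ dx/x^6 − 1/(2·(10n)^6) + O(1/(10n)^7).
(Equivalently this is ζ(6) − Σ_{k≤10n} 1/k^6.)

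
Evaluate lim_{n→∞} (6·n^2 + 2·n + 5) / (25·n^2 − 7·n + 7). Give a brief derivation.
lim = 6/25

For large n the leading n^2 terms dominate both numerator and denominator. Dividing top and bottom by n^2, every other term tends to 0, leaving 6/25.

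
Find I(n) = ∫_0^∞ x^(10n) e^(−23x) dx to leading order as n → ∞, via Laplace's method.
I(n) ~ (sqrt(2π·10n) / 23) · (10n/(23e))^(10n)

Write the integrand as exp(10n ln x − 23x) and set f(x) = 10n ln x − 23x. Then f'(x) = 10n/x − 23 = 0 at x* = 10n/23, and f''(x*) = −10n/x*^2 = −23^2/(10n). Laplace's method (interior maximum) gives
  I(n) ~ e^(f(x*)) · sqrt(2π / |f''(x*)|)
        = exp(10n ln(10n/23) − 10n) · sqrt(2π · 10n / 23^2)
        = (10n/23)^(10n) e^(−10n) · sqrt(2π·10n) / 23
        = (sqrt(2π·10n) / 23) · (10n/(23e))^(10n).
This matches Γ(10n+1)/23^(10n+1) with Stirling applied to Γ.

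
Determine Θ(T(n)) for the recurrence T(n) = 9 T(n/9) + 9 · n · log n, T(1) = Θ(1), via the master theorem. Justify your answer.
T(n) = Θ(n · (log n)^2)

Here log_9 9 = 1 and f(n) = 9 · n · log n = Θ(n^(log_9 9) · (log n)^1). This is the extended Case 2 of the master theorem (f matches the critical exponent up to log factors), giving T(n) = Θ(n^(log_9 9) · (log n)^(1+1)) = Θ(n · (log n)^2).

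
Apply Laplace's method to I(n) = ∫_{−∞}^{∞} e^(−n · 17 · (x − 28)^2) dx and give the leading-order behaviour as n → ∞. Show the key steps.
I(n) = sqrt(π/(17n))

Here φ(x) = 17 · (x − 28)^2 has its unique minimum at x* = 28 with φ(x*) = 0 and φ''(x*) = 34. Laplace's method gives
  I(n) ~ e^(−n φ(x*)) · sqrt(2π / (n · φ''(x*))) = sqrt(2π / (34n)) = sqrt(π/(17n)).
This is exact: substituting u = (x − 28)·sqrt(17n) gives I(n) = (1/sqrt(17n)) ∫_{−∞}^{∞} e^(−u^2) du = sqrt(π/(17n)).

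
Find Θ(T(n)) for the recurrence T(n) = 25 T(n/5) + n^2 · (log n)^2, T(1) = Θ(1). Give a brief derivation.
T(n) = Θ(n^2 · (log n)^3)

Here log_5 25 = 2 and f(n) = n^2 · (log n)^2 = Θ(n^(log_5 25) · (log n)^2). This is the extended Case 2 of the master theorem (f matches the critical exponent up to log factors), giving T(n) = Θ(n^(log_5 25) · (log n)^(2+1)) = Θ(n^2 · (log n)^3).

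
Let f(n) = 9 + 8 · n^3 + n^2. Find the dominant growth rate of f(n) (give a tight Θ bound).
f(n) ∈ Θ(n^3)

Compare the terms by growth order. For large n, n^a · (log n)^b dominates n^a' · (log n)^b' iff a > a', or (a = a' and b > b'). Ranking the 3 terms shows the dominant one is 8 · n^3. Hence f(n) ∈ Θ(n^3).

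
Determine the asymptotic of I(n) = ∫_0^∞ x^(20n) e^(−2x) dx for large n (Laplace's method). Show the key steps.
I(n) ~ (sqrt(2π·20n) / 2) · (20n/(2e))^(20n)

Write the integrand as exp(20n ln x − 2x) and set f(x) = 20n ln x − 2x. Then f'(x) = 20n/x − 2 = 0 at x* = 20n/2, and f''(x*) = −20n/x*^2 = −2^2/(20n). Laplace's method (interior maximum) gives
  I(n) ~ e^(f(x*)) · sqrt(2π / |f''(x*)|)
        = exp(20n ln(20n/2) − 20n) · sqrt(2π · 20n / 2^2)
        = (20n/2)^(20n) e^(−20n) · sqrt(2π·20n) / 2
        = (sqrt(2π·20n) / 2) · (20n/(2e))^(20n).
This matches Γ(20n+1)/2^(20n+1) with Stirling applied to Γ.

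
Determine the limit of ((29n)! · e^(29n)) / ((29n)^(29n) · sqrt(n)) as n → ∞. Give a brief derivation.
lim = sqrt(2π·29)

Stirling: (29n)! ~ sqrt(2π·29n) · (29n/e)^(29n). Hence
  (29n)! · e^(29n) / (29n)^(29n) ~ sqrt(2π·29n).
Dividing by sqrt(n): sqrt(2π·29n) / sqrt(n) = sqrt(2π·29) · n^((1−1)/2), so the limit is sqrt(2π·29).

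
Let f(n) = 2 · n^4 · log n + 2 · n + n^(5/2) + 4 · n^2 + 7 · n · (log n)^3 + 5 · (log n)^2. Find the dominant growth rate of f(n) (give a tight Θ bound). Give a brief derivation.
f(n) ∈ Θ(n^4 · log n)

Compare the terms by growth order. For large n, n^a · (log n)^b dominates n^a' · (log n)^b' iff a > a', or (a = a' and b > b'). Ranking the 6 terms shows the dominant one is 2 · n^4 · log n. Hence f(n) ∈ Θ(n^4 · log n).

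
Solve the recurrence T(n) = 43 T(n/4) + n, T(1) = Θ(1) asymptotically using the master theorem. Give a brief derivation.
T(n) = Θ(n^(log_4 43))

Master theorem: compare f(n) = n to n^(log_4 43) where log_4 43 ≈ 2.713. Since 1 < log_4 43, we have f(n) = O(n^(log_4 43 − ε)) for some ε > 0 — Case 1. Hence T(n) = Θ(n^(log_4 43)).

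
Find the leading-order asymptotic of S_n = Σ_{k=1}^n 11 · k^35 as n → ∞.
S_n ~ 11 · n^36 / 36

By integral comparison (Euler-Maclaurin), Σ_{k=1}^n 11 · k^35 = 11 · ∫_0^n x^35 dx + O(n^35) = 11 · n^36/36 + O(n^35). (Equivalently, Faulhaber's formula gives the same leading term.)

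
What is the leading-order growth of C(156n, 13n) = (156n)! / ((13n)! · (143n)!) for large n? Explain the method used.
C(156n, 13n) ~ (8916100448256/285311670611)^(13n) · sqrt(6/(11π·13n))

Write N = 13n. Apply Stirling to each factorial:
  (12N)! ~ sqrt(2π·12N) · (12N/e)^(12N),
  N! ~ sqrt(2π N) · (N/e)^N,
  (11N)! ~ sqrt(2π·11N) · (11N/e)^(11N).
The exponential factors combine to (12N)^(12N) / (N^N · (11N)^(11N)) = 12^(12N)/11^(11N) = (12^12/11^11)^N = (8916100448256/285311670611)^N.
The square-root prefactors combine to sqrt(2π·12N) / (sqrt(2π N)·sqrt(2π·11N)) = sqrt(12 / (2π·11·N)) = sqrt(6/(11π·13n)).
Substituting N = 13n: C(156n, 13n) ~ (8916100448256/285311670611)^(13n) · sqrt(6/(11π·13n)).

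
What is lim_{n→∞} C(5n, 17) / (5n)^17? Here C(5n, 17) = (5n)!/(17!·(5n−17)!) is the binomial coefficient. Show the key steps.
lim = 1/17! = 1/355687428096000

With N = 5n → ∞: C(N, 17) / N^17 = [N(N−1)…(N−16)] / (17! · N^17) = (1/17!) · 1 · (1 − 1/(5n)) · … · (1 − 16/(5n)). Each factor → 1 as N → ∞, so the limit is 1/17! = 1/355687428096000.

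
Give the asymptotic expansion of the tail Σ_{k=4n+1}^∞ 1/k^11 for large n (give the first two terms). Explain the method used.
Σ_{k>4n} 1/k^11 = 1/(10 · (4n)^10) − 1/(2 · (4n)^11) + O(1/(4n)^12)

Compare to the integral: ∫_{4n}^∞ x^(−11) dx = [−x^(−10)/10]_{4n}^∞ = 1/((11−1)·(4n)^10). The Euler-Maclaurin correction adds −f(4n)/2 = −1/(2·(4n)^11). Euler-Maclaurin then gives
  Σ_{k>4n} 1/k^11 = ∫_{4n}^∞ dx/x^11 − 1/(2·(4n)^11) + O(1/(4n)^12).
(Equivalently this is ζ(11) − Σ_{k≤4n} 1/k^11.)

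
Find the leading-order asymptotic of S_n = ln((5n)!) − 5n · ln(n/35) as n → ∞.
S_n ~ 5n · (ln 175 − 1) + O(ln n)

Stirling: ln((5n)!) = 5n ln(5n) − 5n + O(ln n).
  S_n = 5n ln(5n) − 5n − 5n ln(n/35) + O(ln n)
      = 5n ln(5n) − 5n ln n + 5n ln 35 − 5n + O(ln n)
      = 5n ln 5 + 5n ln 35 − 5n + O(ln n)
      = 5n (ln 175 − 1) + O(ln n).
Numerically ln(175) − 1 ≈ 4.1648.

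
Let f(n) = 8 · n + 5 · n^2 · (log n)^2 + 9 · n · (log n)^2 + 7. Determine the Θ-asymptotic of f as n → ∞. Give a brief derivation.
f(n) ∈ Θ(n^2 · (log n)^2)

Compare the terms by growth order. For large n, n^a · (log n)^b dominates n^a' · (log n)^b' iff a > a', or (a = a' and b > b'). Ranking the 4 terms shows the dominant one is 5 · n^2 · (log n)^2. Hence f(n) ∈ Θ(n^2 · (log n)^2).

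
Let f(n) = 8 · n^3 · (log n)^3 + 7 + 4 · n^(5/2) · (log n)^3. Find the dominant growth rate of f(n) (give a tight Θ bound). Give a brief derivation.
f(n) ∈ Θ(n^3 · (log n)^3)

Compare the terms by growth order. For large n, n^a · (log n)^b dominates n^a' · (log n)^b' iff a > a', or (a = a' and b > b'). Ranking the 3 terms shows the dominant one is 8 · n^3 · (log n)^3. Hence f(n) ∈ Θ(n^3 · (log n)^3).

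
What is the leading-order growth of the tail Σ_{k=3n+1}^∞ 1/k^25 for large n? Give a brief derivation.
Σ_{k>3n} 1/k^25 ~ 1/(24 · (3n)^24)

Compare to the integral: ∫_{3n}^∞ x^(−25) dx = [−x^(−24)/24]_{3n}^∞ = 1/((25−1)·(3n)^24). Euler-Maclaurin then gives
  Σ_{k>3n} 1/k^25 = ∫_{3n}^∞ dx/x^25 − 1/(2·(3n)^25) + O(1/(3n)^26).
(Equivalently this is ζ(25) − Σ_{k≤3n} 1/k^25.)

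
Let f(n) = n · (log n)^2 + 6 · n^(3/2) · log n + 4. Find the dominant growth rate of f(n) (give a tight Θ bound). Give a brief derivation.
f(n) ∈ Θ(n^(3/2) · log n)

Compare the terms by growth order. For large n, n^a · (log n)^b dominates n^a' · (log n)^b' iff a > a', or (a = a' and b > b'). Ranking the 3 terms shows the dominant one is 6 · n^(3/2) · log n. Hence f(n) ∈ Θ(n^(3/2) · log n).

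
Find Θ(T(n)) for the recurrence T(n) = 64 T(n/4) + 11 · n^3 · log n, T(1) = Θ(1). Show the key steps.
T(n) = Θ(n^3 · (log n)^2)

Here log_4 64 = 3 and f(n) = 11 · n^3 · log n = Θ(n^(log_4 64) · (log n)^1). This is the extended Case 2 of the master theorem (f matches the critical exponent up to log factors), giving T(n) = Θ(n^(log_4 64) · (log n)^(1+1)) = Θ(n^3 · (log n)^2).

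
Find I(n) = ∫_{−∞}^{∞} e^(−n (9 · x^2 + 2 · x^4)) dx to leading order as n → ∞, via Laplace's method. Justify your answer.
I(n) ~ sqrt(π/(9n))

φ(x) = 9 · x^2 + 2 · x^4 has its unique global minimum at x* = 0 (since φ'(x) = 18x + 8x^3 = 0 only at x = 0 for real x with both coefficients positive, and φ → ∞ as |x| → ∞). At x* = 0, φ(0) = 0 and φ''(0) = 18. Laplace's method then gives
  I(n) ~ sqrt(2π / (n · φ''(0))) · e^(−n φ(0)) = sqrt(2π / (18n)) = sqrt(π/(9n)).
The 2 · x^4 term contributes only at subleading order (an O(1/n) relative correction).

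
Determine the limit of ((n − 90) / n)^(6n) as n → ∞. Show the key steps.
lim = e^(−540)

Rewrite as (1 − 90/n)^(6n). By the standard limit (1 + x/n)^n → e^x, we have (1 − 90/n)^n → e^(−90), and raising to the 6th power gives e^(−540).
More precisely, ln[(1 − 90/n)^(6n)] = 6n · ln(1 − 90/n) = 6n · (-90/n + O(1/n^2)) = -540 + O(1/n) → -540.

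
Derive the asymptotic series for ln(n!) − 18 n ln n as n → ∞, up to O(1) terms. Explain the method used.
ln(n!) − 18 n ln n = −17 n ln n − n + (1/2) ln(2π n) + O(1/n)

Stirling: ln((n)!) = n ln(n) − n + (1/2) ln(2π·n) + O(1/n).
Here n ln(n) = n ln n.
Subtract 18n ln n: leading term is (1 − 18) n ln n = −17 n ln n. The next term is −n. Then the (1/2) ln(2π·n) correction.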